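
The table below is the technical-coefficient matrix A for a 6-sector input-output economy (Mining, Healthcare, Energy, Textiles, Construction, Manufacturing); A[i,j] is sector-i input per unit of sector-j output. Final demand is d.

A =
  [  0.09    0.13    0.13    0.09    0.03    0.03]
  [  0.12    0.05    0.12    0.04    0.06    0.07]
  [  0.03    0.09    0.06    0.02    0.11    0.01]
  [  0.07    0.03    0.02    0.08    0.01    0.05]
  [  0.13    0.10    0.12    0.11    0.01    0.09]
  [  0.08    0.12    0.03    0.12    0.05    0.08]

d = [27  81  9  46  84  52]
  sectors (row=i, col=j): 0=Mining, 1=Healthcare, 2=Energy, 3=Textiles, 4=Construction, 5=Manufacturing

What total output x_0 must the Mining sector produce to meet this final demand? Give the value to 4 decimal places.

Form M = I − A:
  [  0.91   -0.13   -0.13   -0.09   -0.03   -0.03]
  [ -0.12    0.95   -0.12   -0.04   -0.06   -0.07]
  [ -0.03   -0.09    0.94   -0.02   -0.11   -0.01]
  [ -0.07   -0.03   -0.02    0.92   -0.01   -0.05]
  [ -0.13   -0.10   -0.12   -0.11    0.99   -0.09]
  [ -0.08   -0.12   -0.03   -0.12   -0.05    0.92]
Leontief inverse L = M⁻¹:
  [  1.1597    0.1990    0.2006    0.1445    0.0745    0.0703]
  [  0.1858    1.1233    0.1875    0.0973    0.1010    0.1087]
  [  0.0829    0.1385    1.1131    0.0602    0.1373    0.0420]
  [  0.1067    0.0669    0.0529    1.1143    0.0281    0.0724]
  [  0.2069    0.1808    0.1948    0.1765    1.0576    0.1357]
  [  0.1529    0.1869    0.0957    0.1822    0.0853    1.1254]
Total output x = L · d:
  x_0 = 1.1597·27 + 0.1990·81 + 0.2006·9 + 0.1445·46 + 0.0745·84 + 0.0703·52 = 65.7964
  x_1 = 0.1858·27 + 1.1233·81 + 0.1875·9 + 0.0973·46 + 0.1010·84 + 0.1087·52 = 116.3060
  x_2 = 0.0829·27 + 0.1385·81 + 1.1131·9 + 0.0602·46 + 0.1373·84 + 0.0420·52 = 39.9637
  x_3 = 0.1067·27 + 0.0669·81 + 0.0529·9 + 1.1143·46 + 0.0281·84 + 0.0724·52 = 66.1563
  x_4 = 0.2069·27 + 0.1808·81 + 0.1948·9 + 0.1765·46 + 1.0576·84 + 0.1357·52 = 125.9943
  x_5 = 0.1529·27 + 0.1869·81 + 0.0957·9 + 0.1822·46 + 0.0853·84 + 1.1254·52 = 94.1933

65.7964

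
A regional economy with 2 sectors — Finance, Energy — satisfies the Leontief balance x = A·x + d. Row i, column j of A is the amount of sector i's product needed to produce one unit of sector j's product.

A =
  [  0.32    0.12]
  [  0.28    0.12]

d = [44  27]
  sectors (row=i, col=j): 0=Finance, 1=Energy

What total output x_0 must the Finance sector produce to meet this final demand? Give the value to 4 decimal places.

74.2918

Form M = I − A:
  [  0.68   -0.12]
  [ -0.28    0.88]
Leontief inverse L = M⁻¹:
  [  1.5581    0.2125]
  [  0.4958    1.2040]
Total output x = L · d:
  x_0 = 1.5581·44 + 0.2125·27 = 74.2918
  x_1 = 0.4958·44 + 1.2040·27 = 54.3201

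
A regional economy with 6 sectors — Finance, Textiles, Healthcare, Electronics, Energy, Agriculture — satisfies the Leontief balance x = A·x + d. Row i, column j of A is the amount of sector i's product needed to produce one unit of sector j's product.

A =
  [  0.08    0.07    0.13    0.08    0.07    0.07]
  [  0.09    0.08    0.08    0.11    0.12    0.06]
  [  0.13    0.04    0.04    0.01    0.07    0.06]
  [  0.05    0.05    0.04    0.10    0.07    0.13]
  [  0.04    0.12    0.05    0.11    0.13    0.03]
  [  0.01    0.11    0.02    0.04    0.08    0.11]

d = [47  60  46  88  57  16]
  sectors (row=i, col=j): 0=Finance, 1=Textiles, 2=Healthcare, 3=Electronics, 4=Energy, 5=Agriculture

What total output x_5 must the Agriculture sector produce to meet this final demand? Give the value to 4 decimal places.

50.3374

Form M = I − A:
  [  0.92   -0.07   -0.13   -0.08   -0.07   -0.07]
  [ -0.09    0.92   -0.08   -0.11   -0.12   -0.06]
  [ -0.13   -0.04    0.96   -0.01   -0.07   -0.06]
  [ -0.05   -0.05   -0.04    0.90   -0.07   -0.13]
  [ -0.04   -0.12   -0.05   -0.11    0.87   -0.03]
  [ -0.01   -0.11   -0.02   -0.04   -0.08    0.89]
Leontief inverse L = M⁻¹:
  [  1.1423    0.1388    0.1830    0.1450    0.1501    0.1378]
  [  0.1538    1.1585    0.1390    0.1886    0.2109    0.1342]
  [  0.1722    0.0928    1.0841    0.0591    0.1284    0.1058]
  [  0.0943    0.1156    0.0822    1.1605    0.1414    0.1950]
  [  0.0972    0.1920    0.1022    0.1861    1.2157    0.0956]
  [  0.0487    0.1693    0.0565    0.0951    0.1463    1.1615]
Total output x = L · d:
  x_0 = 1.1423·47 + 0.1388·60 + 0.1830·46 + 0.1450·88 + 0.1501·57 + 0.1378·16 = 93.9549
  x_1 = 0.1538·47 + 1.1585·60 + 0.1390·46 + 0.1886·88 + 0.2109·57 + 0.1342·16 = 113.8959
  x_2 = 0.1722·47 + 0.0928·60 + 1.0841·46 + 0.0591·88 + 0.1284·57 + 0.1058·16 = 77.7439
  x_3 = 0.0943·47 + 0.1156·60 + 0.0822·46 + 1.1605·88 + 0.1414·57 + 0.1950·16 = 128.4506
  x_4 = 0.0972·47 + 0.1920·60 + 0.1022·46 + 0.1861·88 + 1.2157·57 + 0.0956·16 = 107.9915
  x_5 = 0.0487·47 + 0.1693·60 + 0.0565·46 + 0.0951·88 + 0.1463·57 + 1.1615·16 = 50.3374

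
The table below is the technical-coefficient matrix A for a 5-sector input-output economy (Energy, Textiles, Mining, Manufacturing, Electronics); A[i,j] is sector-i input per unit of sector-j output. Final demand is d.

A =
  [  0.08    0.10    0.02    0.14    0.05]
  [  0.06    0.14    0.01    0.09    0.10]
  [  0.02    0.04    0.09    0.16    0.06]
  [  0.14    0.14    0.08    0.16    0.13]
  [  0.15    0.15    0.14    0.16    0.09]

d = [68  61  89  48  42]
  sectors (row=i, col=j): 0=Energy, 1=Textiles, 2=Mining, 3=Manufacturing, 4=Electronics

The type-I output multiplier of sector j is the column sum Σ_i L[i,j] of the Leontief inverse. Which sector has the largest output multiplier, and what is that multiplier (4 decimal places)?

Form M = I − A:
  [  0.92   -0.10   -0.02   -0.14   -0.05]
  [ -0.06    0.86   -0.01   -0.09   -0.10]
  [ -0.02   -0.04    0.91   -0.16   -0.06]
  [ -0.14   -0.14   -0.08    0.84   -0.13]
  [ -0.15   -0.15   -0.14   -0.16    0.91]
Leontief inverse L = M⁻¹:
  [  1.1606    0.2013    0.0694    0.2523    0.1265]
  [  0.1425    1.2463    0.0620    0.2030    0.1779]
  [  0.0974    0.1329    1.1474    0.2747    0.1349]
  [  0.2694    0.3023    0.1664    1.3473    0.2515]
  [  0.2771    0.3122    0.2274    0.3542    1.2140]
Total output x = L · d:
  x_0 = 1.1606·68 + 0.2013·61 + 0.0694·89 + 0.2523·48 + 0.1265·42 = 114.8009
  x_1 = 0.1425·68 + 1.2463·61 + 0.0620·89 + 0.2030·48 + 0.1779·42 = 108.4524
  x_2 = 0.0974·68 + 0.1329·61 + 1.1474·89 + 0.2747·48 + 0.1349·42 = 135.7020
  x_3 = 0.2694·68 + 0.3023·61 + 0.1664·89 + 1.3473·48 + 0.2515·42 = 126.7950
  x_4 = 0.2771·68 + 0.3122·61 + 0.2274·89 + 0.3542·48 + 1.2140·42 = 126.1247
Output multipliers (column sums of L):
  Energy: 1.9471
  Textiles: 2.1950
  Mining: 1.6726
  Manufacturing: 2.4316
  Electronics: 1.9047

Manufacturing (2.4316)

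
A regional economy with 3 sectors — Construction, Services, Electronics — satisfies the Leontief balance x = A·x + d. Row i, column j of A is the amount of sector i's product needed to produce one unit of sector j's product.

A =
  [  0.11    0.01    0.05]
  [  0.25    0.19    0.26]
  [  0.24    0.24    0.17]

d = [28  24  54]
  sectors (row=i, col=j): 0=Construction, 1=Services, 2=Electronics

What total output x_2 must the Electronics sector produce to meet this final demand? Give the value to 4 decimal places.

Form M = I − A:
  [  0.89   -0.01   -0.05]
  [ -0.25    0.81   -0.26]
  [ -0.24   -0.24    0.83]
Leontief inverse L = M⁻¹:
  [  1.1564    0.0385    0.0817]
  [  0.5118    1.3779    0.4625]
  [  0.4824    0.4096    1.3622]
Total output x = L · d:
  x_0 = 1.1564·28 + 0.0385·24 + 0.0817·54 = 37.7173
  x_1 = 0.5118·28 + 1.3779·24 + 0.4625·54 = 72.3724
  x_2 = 0.4824·28 + 0.4096·24 + 1.3622·54 = 96.8934

96.8934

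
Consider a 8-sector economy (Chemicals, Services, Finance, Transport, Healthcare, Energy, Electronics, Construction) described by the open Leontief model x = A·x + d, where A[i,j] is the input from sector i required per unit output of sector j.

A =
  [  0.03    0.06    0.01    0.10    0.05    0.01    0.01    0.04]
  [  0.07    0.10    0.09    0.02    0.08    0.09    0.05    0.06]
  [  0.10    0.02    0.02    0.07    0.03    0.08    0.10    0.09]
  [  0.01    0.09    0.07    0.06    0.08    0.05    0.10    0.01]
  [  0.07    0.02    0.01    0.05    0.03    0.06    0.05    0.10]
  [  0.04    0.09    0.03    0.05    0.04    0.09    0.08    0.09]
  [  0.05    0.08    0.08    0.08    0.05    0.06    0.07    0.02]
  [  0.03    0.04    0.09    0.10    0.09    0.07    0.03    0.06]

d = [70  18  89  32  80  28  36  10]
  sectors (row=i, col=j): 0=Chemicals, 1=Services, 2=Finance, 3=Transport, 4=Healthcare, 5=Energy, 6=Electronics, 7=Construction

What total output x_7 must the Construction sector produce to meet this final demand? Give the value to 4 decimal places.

Form M = I − A:
  [  0.97   -0.06   -0.01   -0.10   -0.05   -0.01   -0.01   -0.04]
  [ -0.07    0.90   -0.09   -0.02   -0.08   -0.09   -0.05   -0.06]
  [ -0.10   -0.02    0.98   -0.07   -0.03   -0.08   -0.10   -0.09]
  [ -0.01   -0.09   -0.07    0.94   -0.08   -0.05   -0.10   -0.01]
  [ -0.07   -0.02   -0.01   -0.05    0.97   -0.06   -0.05   -0.10]
  [ -0.04   -0.09   -0.03   -0.05   -0.04    0.91   -0.08   -0.09]
  [ -0.05   -0.08   -0.08   -0.08   -0.05   -0.06    0.93   -0.02]
  [ -0.03   -0.04   -0.09   -0.10   -0.09   -0.07   -0.03    0.94]
Leontief inverse L = M⁻¹:
  [  1.0566    0.0990    0.0423    0.1363    0.0862    0.0469    0.0469    0.0714]
  [  0.1261    1.1664    0.1420    0.0879    0.1386    0.1605    0.1141    0.1269]
  [  0.1420    0.0828    1.0701    0.1368    0.0854    0.1381    0.1568    0.1409]
  [  0.0585    0.1490    0.1175    1.1150    0.1295    0.1109    0.1597    0.0629]
  [  0.1019    0.0669    0.0490    0.1014    1.0737    0.1053    0.0922    0.1406]
  [  0.0876    0.1558    0.0846    0.1132    0.0978    1.1559    0.1400    0.1470]
  [  0.0977    0.1414    0.1277    0.1388    0.1022    0.1209    1.1308    0.0734]
  [  0.0783    0.0991    0.1374    0.1624    0.1440    0.1334    0.0937    1.1184]
Total output x = L · d:
  x_0 = 1.0566·70 + 0.0990·18 + 0.0423·89 + 0.1363·32 + 0.0862·80 + 0.0469·28 + 0.0469·36 + 0.0714·10 = 94.4772
  x_1 = 0.1261·70 + 1.1664·18 + 0.1420·89 + 0.0879·32 + 0.1386·80 + 0.1605·28 + 0.1141·36 + 0.1269·10 = 66.2358
  x_2 = 0.1420·70 + 0.0828·18 + 1.0701·89 + 0.1368·32 + 0.0854·80 + 0.1381·28 + 0.1568·36 + 0.1409·10 = 128.7942
  x_3 = 0.0585·70 + 0.1490·18 + 0.1175·89 + 1.1150·32 + 0.1295·80 + 0.1109·28 + 0.1597·36 + 0.0629·10 = 72.7520
  x_4 = 0.1019·70 + 0.0669·18 + 0.0490·89 + 0.1014·32 + 1.0737·80 + 0.1053·28 + 0.0922·36 + 0.1406·10 = 109.5163
  x_5 = 0.0876·70 + 0.1558·18 + 0.0846·89 + 0.1132·32 + 0.0978·80 + 1.1559·28 + 0.1400·36 + 0.1470·10 = 66.7942
  x_6 = 0.0977·70 + 0.1414·18 + 0.1277·89 + 0.1388·32 + 0.1022·80 + 0.1209·28 + 1.1308·36 + 0.0734·10 = 78.1934
  x_7 = 0.0783·70 + 0.0991·18 + 0.1374·89 + 0.1624·32 + 0.1440·80 + 0.1334·28 + 0.0937·36 + 1.1184·10 = 54.4982

54.4982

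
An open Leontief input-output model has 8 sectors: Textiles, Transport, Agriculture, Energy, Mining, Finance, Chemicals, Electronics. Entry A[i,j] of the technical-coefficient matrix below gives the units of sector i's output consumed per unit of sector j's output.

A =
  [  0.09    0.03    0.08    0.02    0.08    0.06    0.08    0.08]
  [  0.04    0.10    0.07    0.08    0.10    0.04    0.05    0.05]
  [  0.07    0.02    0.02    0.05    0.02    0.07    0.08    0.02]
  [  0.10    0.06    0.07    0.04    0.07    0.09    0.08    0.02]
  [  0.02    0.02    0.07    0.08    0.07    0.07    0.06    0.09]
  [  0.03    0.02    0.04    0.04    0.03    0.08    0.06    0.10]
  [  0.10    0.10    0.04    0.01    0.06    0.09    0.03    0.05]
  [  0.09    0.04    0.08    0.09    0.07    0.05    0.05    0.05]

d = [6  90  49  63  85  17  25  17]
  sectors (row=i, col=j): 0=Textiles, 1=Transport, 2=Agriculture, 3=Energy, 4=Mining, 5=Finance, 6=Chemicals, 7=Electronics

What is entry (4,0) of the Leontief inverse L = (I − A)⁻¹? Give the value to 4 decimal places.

Form M = I − A:
  [  0.91   -0.03   -0.08   -0.02   -0.08   -0.06   -0.08   -0.08]
  [ -0.04    0.90   -0.07   -0.08   -0.10   -0.04   -0.05   -0.05]
  [ -0.07   -0.02    0.98   -0.05   -0.02   -0.07   -0.08   -0.02]
  [ -0.10   -0.06   -0.07    0.96   -0.07   -0.09   -0.08   -0.02]
  [ -0.02   -0.02   -0.07   -0.08    0.93   -0.07   -0.06   -0.09]
  [ -0.03   -0.02   -0.04   -0.04   -0.03    0.92   -0.06   -0.10]
  [ -0.10   -0.10   -0.04   -0.01   -0.06   -0.09    0.97   -0.05]
  [ -0.09   -0.04   -0.08   -0.09   -0.07   -0.05   -0.05    0.95]
Leontief inverse L = M⁻¹:
  [  1.1567    0.0739    0.1369    0.0688    0.1392    0.1277    0.1399    0.1396]
  [  0.1055    1.1498    0.1299    0.1343    0.1645    0.1093    0.1123    0.1080]
  [  0.1169    0.0527    1.0584    0.0789    0.0606    0.1179    0.1203    0.0610]
  [  0.1657    0.1066    0.1271    1.0873    0.1307    0.1597    0.1415    0.0818]
  [  0.0819    0.0610    0.1221    0.1269    1.1235    0.1342    0.1156    0.1420]
  [  0.0824    0.0548    0.0840    0.0788    0.0750    1.1327    0.1052    0.1451]
  [  0.1575    0.1427    0.0949    0.0577    0.1183    0.1505    1.0861    0.1082]
  [  0.1582    0.0848    0.1380    0.1384    0.1306    0.1192    0.1127    1.1071]
Total output x = L · d:
  x_0 = 1.1567·6 + 0.0739·90 + 0.1369·49 + 0.0688·63 + 0.1392·85 + 0.1277·17 + 0.1399·25 + 0.1396·17 = 44.5069
  x_1 = 0.1055·6 + 1.1498·90 + 0.1299·49 + 0.1343·63 + 0.1645·85 + 0.1093·17 + 0.1123·25 + 0.1080·17 = 139.4326
  x_2 = 0.1169·6 + 0.0527·90 + 1.0584·49 + 0.0789·63 + 0.0606·85 + 0.1179·17 + 0.1203·25 + 0.0610·17 = 73.4762
  x_3 = 0.1657·6 + 0.1066·90 + 0.1271·49 + 1.0873·63 + 0.1307·85 + 0.1597·17 + 0.1415·25 + 0.0818·17 = 104.0788
  x_4 = 0.0819·6 + 0.0610·90 + 0.1221·49 + 0.1269·63 + 1.1235·85 + 0.1342·17 + 0.1156·25 + 0.1420·17 = 123.0437
  x_5 = 0.0824·6 + 0.0548·90 + 0.0840·49 + 0.0788·63 + 0.0750·85 + 1.1327·17 + 0.1052·25 + 0.1451·17 = 45.2402
  x_6 = 0.1575·6 + 0.1427·90 + 0.0949·49 + 0.0577·63 + 0.1183·85 + 0.1505·17 + 1.0861·25 + 0.1082·17 = 63.6798
  x_7 = 0.1582·6 + 0.0848·90 + 0.1380·49 + 0.1384·63 + 0.1306·85 + 0.1192·17 + 0.1127·25 + 1.1071·17 = 58.8286

L[4,0] = 0.0819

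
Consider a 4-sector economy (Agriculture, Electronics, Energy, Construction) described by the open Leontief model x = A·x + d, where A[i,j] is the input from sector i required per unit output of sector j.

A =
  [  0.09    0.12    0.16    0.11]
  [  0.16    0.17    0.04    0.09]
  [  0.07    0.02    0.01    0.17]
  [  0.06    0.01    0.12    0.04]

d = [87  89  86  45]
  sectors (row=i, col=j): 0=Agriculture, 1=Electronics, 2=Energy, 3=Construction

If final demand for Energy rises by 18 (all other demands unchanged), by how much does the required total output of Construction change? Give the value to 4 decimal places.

2.6333

Form M = I − A:
  [  0.91   -0.12   -0.16   -0.11]
  [ -0.16    0.83   -0.04   -0.09]
  [ -0.07   -0.02    0.99   -0.17]
  [ -0.06   -0.01   -0.12    0.96]
Leontief inverse L = M⁻¹:
  [  1.1587    0.1750    0.2171    0.1876]
  [  0.2378    1.2438    0.1084    0.1631]
  [  0.1018    0.0425    1.0528    0.2021]
  [  0.0876    0.0292    0.1463    1.0804]
Total output x = L · d:
  x_0 = 1.1587·87 + 0.1750·89 + 0.2171·86 + 0.1876·45 = 143.4999
  x_1 = 0.2378·87 + 1.2438·89 + 0.1084·86 + 0.1631·45 = 148.0465
  x_2 = 0.1018·87 + 0.0425·89 + 1.0528·86 + 0.2021·45 = 112.2700
  x_3 = 0.0876·87 + 0.0292·89 + 0.1463·86 + 1.0804·45 = 71.4196
Δx_3 = L[3,2] · Δd_2 = 0.1463 · 18 = 2.6333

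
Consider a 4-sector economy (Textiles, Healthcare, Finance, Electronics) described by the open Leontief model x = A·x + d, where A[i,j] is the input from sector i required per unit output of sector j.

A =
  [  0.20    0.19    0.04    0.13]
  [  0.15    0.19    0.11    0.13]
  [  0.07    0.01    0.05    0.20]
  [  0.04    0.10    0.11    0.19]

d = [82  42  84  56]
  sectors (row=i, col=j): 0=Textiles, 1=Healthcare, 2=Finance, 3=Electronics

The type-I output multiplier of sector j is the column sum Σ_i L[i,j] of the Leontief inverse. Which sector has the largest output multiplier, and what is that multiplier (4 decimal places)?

Form M = I − A:
  [  0.80   -0.19   -0.04   -0.13]
  [ -0.15    0.81   -0.11   -0.13]
  [ -0.07   -0.01    0.95   -0.20]
  [ -0.04   -0.10   -0.11    0.81]
Leontief inverse L = M⁻¹:
  [  1.3434    0.3544    0.1330    0.3053]
  [  0.2851    1.3424    0.2035    0.3114]
  [  0.1270    0.0811    1.1028    0.3057]
  [  0.1188    0.1943    0.1814    1.3296]
Total output x = L · d:
  x_0 = 1.3434·82 + 0.3544·42 + 0.1330·84 + 0.3053·56 = 153.3078
  x_1 = 0.2851·82 + 1.3424·42 + 0.2035·84 + 0.3114·56 = 114.2925
  x_2 = 0.1270·82 + 0.0811·42 + 1.1028·84 + 0.3057·56 = 123.5728
  x_3 = 0.1188·82 + 0.1943·42 + 0.1814·84 + 1.3296·56 = 107.5982
Output multipliers (column sums of L):
  Textiles: 1.8742
  Healthcare: 1.9722
  Finance: 1.6207
  Electronics: 2.2521

Electronics (2.2521)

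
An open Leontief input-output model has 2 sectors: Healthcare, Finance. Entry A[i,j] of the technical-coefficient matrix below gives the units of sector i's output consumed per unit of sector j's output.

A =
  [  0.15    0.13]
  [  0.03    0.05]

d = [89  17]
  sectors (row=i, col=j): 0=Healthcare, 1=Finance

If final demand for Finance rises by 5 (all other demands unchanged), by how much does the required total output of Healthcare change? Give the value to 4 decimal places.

0.8089

Form M = I − A:
  [  0.85   -0.13]
  [ -0.03    0.95]
Leontief inverse L = M⁻¹:
  [  1.1822    0.1618]
  [  0.0373    1.0577]
Total output x = L · d:
  x_0 = 1.1822·89 + 0.1618·17 = 107.9642
  x_1 = 0.0373·89 + 1.0577·17 = 21.3041
Δx_0 = L[0,1] · Δd_1 = 0.1618 · 5 = 0.8089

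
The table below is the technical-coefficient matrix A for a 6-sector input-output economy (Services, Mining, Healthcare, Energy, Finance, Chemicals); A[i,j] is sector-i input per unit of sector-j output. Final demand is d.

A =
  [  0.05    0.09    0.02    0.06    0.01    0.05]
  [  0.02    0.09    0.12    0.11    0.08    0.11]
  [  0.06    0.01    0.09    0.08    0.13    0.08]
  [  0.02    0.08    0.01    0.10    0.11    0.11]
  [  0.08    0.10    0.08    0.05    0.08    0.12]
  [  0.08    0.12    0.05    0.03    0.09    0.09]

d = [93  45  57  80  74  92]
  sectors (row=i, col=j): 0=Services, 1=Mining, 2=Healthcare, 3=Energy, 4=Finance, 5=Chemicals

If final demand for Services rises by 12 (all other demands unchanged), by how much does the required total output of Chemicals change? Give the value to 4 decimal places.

1.4954

Form M = I − A:
  [  0.95   -0.09   -0.02   -0.06   -0.01   -0.05]
  [ -0.02    0.91   -0.12   -0.11   -0.08   -0.11]
  [ -0.06   -0.01    0.91   -0.08   -0.13   -0.08]
  [ -0.02   -0.08   -0.01    0.90   -0.11   -0.11]
  [ -0.08   -0.10   -0.08   -0.05    0.92   -0.12]
  [ -0.08   -0.12   -0.05   -0.03   -0.09    0.91]
Leontief inverse L = M⁻¹:
  [  1.0735    0.1342    0.0524    0.0988    0.0522    0.0986]
  [  0.0717    1.1697    0.1841    0.1804    0.1702    0.2058]
  [  0.1066    0.0777    1.1393    0.1343    0.2004    0.1581]
  [  0.0625    0.1533    0.0605    1.1557    0.1794    0.1906]
  [  0.1301    0.1791    0.1409    0.1143    1.1578    0.2077]
  [  0.1246    0.1931    0.1074    0.0893    0.1585    1.1702]
Total output x = L · d:
  x_0 = 1.0735·93 + 0.1342·45 + 0.0524·57 + 0.0988·80 + 0.0522·74 + 0.0986·92 = 129.7070
  x_1 = 0.0717·93 + 1.1697·45 + 0.1841·57 + 0.1804·80 + 0.1702·74 + 0.2058·92 = 115.7589
  x_2 = 0.1066·93 + 0.0777·45 + 1.1393·57 + 0.1343·80 + 0.2004·74 + 0.1581·92 = 118.4675
  x_3 = 0.0625·93 + 0.1533·45 + 0.0605·57 + 1.1557·80 + 0.1794·74 + 0.1906·92 = 139.4392
  x_4 = 0.1301·93 + 0.1791·45 + 0.1409·57 + 0.1143·80 + 1.1578·74 + 0.2077·92 = 142.1231
  x_5 = 0.1246·93 + 0.1931·45 + 0.1074·57 + 0.0893·80 + 0.1585·74 + 1.1702·92 = 152.9289
Δx_5 = L[5,0] · Δd_0 = 0.1246 · 12 = 1.4954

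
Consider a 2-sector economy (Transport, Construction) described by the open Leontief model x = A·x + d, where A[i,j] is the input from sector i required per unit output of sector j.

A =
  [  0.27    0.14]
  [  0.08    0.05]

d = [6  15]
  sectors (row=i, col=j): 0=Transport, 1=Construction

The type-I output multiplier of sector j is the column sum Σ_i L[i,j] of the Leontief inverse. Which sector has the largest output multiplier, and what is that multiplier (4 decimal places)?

Transport (1.5096)

Form M = I − A:
  [  0.73   -0.14]
  [ -0.08    0.95]
Leontief inverse L = M⁻¹:
  [  1.3923    0.2052]
  [  0.1173    1.0699]
Total output x = L · d:
  x_0 = 1.3923·6 + 0.2052·15 = 11.4319
  x_1 = 0.1173·6 + 1.0699·15 = 16.7522
Output multipliers (column sums of L):
  Transport: 1.5096
  Construction: 1.2751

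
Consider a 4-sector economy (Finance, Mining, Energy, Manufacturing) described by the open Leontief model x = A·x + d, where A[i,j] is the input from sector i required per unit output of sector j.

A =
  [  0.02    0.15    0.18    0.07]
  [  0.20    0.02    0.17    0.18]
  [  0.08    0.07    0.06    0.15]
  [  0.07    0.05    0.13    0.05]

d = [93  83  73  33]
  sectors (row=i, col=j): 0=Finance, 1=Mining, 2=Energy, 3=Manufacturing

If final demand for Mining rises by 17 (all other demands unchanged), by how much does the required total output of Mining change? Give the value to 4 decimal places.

18.6250

Form M = I − A:
  [  0.98   -0.15   -0.18   -0.07]
  [ -0.20    0.98   -0.17   -0.18]
  [ -0.08   -0.07    0.94   -0.15]
  [ -0.07   -0.05   -0.13    0.95]
Leontief inverse L = M⁻¹:
  [  1.0933    0.1945    0.2666    0.1595]
  [  0.2665    1.0956    0.2869    0.2725]
  [  0.1308    0.1121    1.1383    0.2106]
  [  0.1125    0.0873    0.1905    1.1075]
Total output x = L · d:
  x_0 = 1.0933·93 + 0.1945·83 + 0.2666·73 + 0.1595·33 = 142.5424
  x_1 = 0.2665·93 + 1.0956·83 + 0.2869·73 + 0.2725·33 = 145.6487
  x_2 = 0.1308·93 + 0.1121·83 + 1.1383·73 + 0.2106·33 = 111.5145
  x_3 = 0.1125·93 + 0.0873·83 + 0.1905·73 + 1.1075·33 = 68.1656
Δx_1 = L[1,1] · Δd_1 = 1.0956 · 17 = 18.6250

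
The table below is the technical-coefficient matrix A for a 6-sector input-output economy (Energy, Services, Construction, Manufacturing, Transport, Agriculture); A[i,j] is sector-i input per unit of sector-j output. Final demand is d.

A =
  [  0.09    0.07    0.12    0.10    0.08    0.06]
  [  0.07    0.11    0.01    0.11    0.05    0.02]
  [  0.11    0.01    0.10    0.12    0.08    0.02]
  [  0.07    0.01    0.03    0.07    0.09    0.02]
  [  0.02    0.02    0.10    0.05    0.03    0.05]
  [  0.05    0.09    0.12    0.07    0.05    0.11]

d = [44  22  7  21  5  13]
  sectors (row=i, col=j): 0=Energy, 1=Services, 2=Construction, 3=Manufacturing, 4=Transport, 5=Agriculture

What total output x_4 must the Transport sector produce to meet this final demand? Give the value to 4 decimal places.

12.2439

Form M = I − A:
  [  0.91   -0.07   -0.12   -0.10   -0.08   -0.06]
  [ -0.07    0.89   -0.01   -0.11   -0.05   -0.02]
  [ -0.11   -0.01    0.90   -0.12   -0.08   -0.02]
  [ -0.07   -0.01   -0.03    0.93   -0.09   -0.02]
  [ -0.02   -0.02   -0.10   -0.05    0.97   -0.05]
  [ -0.05   -0.09   -0.12   -0.07   -0.05    0.89]
Leontief inverse L = M⁻¹:
  [  1.1518    0.1075    0.1887    0.1755    0.1373    0.0960]
  [  0.1103    1.1410    0.0484    0.1611    0.0890    0.0428]
  [  0.1626    0.0358    1.1603    0.1822    0.1304    0.0493]
  [  0.1006    0.0280    0.0695    1.1079    0.1204    0.0406]
  [  0.0536    0.0376    0.1376    0.0902    1.0606    0.0692]
  [  0.1087    0.1306    0.1851    0.1429    0.1033    1.1470]
Total output x = L · d:
  x_0 = 1.1518·44 + 0.1075·22 + 0.1887·7 + 0.1755·21 + 0.1373·5 + 0.0960·13 = 59.9824
  x_1 = 0.1103·44 + 1.1410·22 + 0.0484·7 + 0.1611·21 + 0.0890·5 + 0.0428·13 = 34.6766
  x_2 = 0.1626·44 + 0.0358·22 + 1.1603·7 + 0.1822·21 + 0.1304·5 + 0.0493·13 = 21.1811
  x_3 = 0.1006·44 + 0.0280·22 + 0.0695·7 + 1.1079·21 + 0.1204·5 + 0.0406·13 = 29.9253
  x_4 = 0.0536·44 + 0.0376·22 + 0.1376·7 + 0.0902·21 + 1.0606·5 + 0.0692·13 = 12.2439
  x_5 = 0.1087·44 + 0.1306·22 + 0.1851·7 + 0.1429·21 + 0.1033·5 + 1.1470·13 = 27.3806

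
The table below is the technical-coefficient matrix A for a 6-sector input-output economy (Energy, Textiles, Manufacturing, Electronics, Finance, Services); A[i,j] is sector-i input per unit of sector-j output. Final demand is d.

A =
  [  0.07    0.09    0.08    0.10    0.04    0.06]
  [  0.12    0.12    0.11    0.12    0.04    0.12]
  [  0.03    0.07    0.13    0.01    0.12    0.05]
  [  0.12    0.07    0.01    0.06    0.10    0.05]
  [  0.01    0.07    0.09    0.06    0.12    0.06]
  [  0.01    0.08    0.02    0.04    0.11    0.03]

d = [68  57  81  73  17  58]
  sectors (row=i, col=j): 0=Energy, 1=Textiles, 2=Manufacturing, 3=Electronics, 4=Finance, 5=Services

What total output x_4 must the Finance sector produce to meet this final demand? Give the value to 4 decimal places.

56.5321

Form M = I − A:
  [  0.93   -0.09   -0.08   -0.10   -0.04   -0.06]
  [ -0.12    0.88   -0.11   -0.12   -0.04   -0.12]
  [ -0.03   -0.07    0.87   -0.01   -0.12   -0.05]
  [ -0.12   -0.07   -0.01    0.94   -0.10   -0.05]
  [ -0.01   -0.07   -0.09   -0.06    0.88   -0.06]
  [ -0.01   -0.08   -0.02   -0.04   -0.11    0.97]
Leontief inverse L = M⁻¹:
  [  1.1219    0.1565    0.1384    0.1524    0.1081    0.1104]
  [  0.1915    1.2148    0.1919    0.1943    0.1360    0.1904]
  [  0.0651    0.1296    1.1942    0.0524    0.1897    0.0961]
  [  0.1655    0.1322    0.0636    1.1134    0.1609    0.0972]
  [  0.0487    0.1292    0.1475    0.1037    1.1895    0.1055]
  [  0.0411    0.1246    0.0612    0.0763    0.1578    1.0657]
Total output x = L · d:
  x_0 = 1.1219·68 + 0.1565·57 + 0.1384·81 + 0.1524·73 + 0.1081·17 + 0.1104·58 = 115.7965
  x_1 = 0.1915·68 + 1.2148·57 + 0.1919·81 + 0.1943·73 + 0.1360·17 + 0.1904·58 = 125.3488
  x_2 = 0.0651·68 + 0.1296·57 + 1.1942·81 + 0.0524·73 + 0.1897·17 + 0.0961·58 = 121.1656
  x_3 = 0.1655·68 + 0.1322·57 + 0.0636·81 + 1.1134·73 + 0.1609·17 + 0.0972·58 = 113.5966
  x_4 = 0.0487·68 + 0.1292·57 + 0.1475·81 + 0.1037·73 + 1.1895·17 + 0.1055·58 = 56.5321
  x_5 = 0.0411·68 + 0.1246·57 + 0.0612·81 + 0.0763·73 + 0.1578·17 + 1.0657·58 = 84.9192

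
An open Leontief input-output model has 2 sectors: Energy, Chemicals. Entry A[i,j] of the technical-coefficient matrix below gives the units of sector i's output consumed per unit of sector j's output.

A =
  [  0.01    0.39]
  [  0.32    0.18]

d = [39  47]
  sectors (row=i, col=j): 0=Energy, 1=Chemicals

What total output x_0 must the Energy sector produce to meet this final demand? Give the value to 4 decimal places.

73.2314

Form M = I − A:
  [  0.99   -0.39]
  [ -0.32    0.82]
Leontief inverse L = M⁻¹:
  [  1.1936    0.5677]
  [  0.4658    1.4410]
Total output x = L · d:
  x_0 = 1.1936·39 + 0.5677·47 = 73.2314
  x_1 = 0.4658·39 + 1.4410·47 = 85.8952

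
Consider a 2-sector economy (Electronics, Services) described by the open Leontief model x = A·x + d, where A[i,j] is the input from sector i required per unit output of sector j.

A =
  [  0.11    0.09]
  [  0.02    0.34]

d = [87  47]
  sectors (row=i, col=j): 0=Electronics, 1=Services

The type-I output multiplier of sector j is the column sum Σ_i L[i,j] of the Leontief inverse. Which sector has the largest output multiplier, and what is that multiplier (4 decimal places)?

Services (1.6735)

Form M = I − A:
  [  0.89   -0.09]
  [ -0.02    0.66]
Leontief inverse L = M⁻¹:
  [  1.1270    0.1537]
  [  0.0342    1.5198]
Total output x = L · d:
  x_0 = 1.1270·87 + 0.1537·47 = 105.2766
  x_1 = 0.0342·87 + 1.5198·47 = 74.4023
Output multipliers (column sums of L):
  Electronics: 1.1612
  Services: 1.6735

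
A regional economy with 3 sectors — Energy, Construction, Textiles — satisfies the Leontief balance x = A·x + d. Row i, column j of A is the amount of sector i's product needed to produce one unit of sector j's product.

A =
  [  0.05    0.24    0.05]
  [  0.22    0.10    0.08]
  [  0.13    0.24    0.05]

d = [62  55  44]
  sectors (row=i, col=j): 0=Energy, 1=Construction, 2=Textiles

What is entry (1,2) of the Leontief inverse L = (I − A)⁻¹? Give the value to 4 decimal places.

Form M = I − A:
  [  0.95   -0.24   -0.05]
  [ -0.22    0.90   -0.08]
  [ -0.13   -0.24    0.95]
Leontief inverse L = M⁻¹:
  [  1.1405    0.3275    0.0876]
  [  0.2994    1.2226    0.1187]
  [  0.2317    0.3537    1.0946]
Total output x = L · d:
  x_0 = 1.1405·62 + 0.3275·55 + 0.0876·44 = 92.5743
  x_1 = 0.2994·62 + 1.2226·55 + 0.1187·44 = 91.0275
  x_2 = 0.2317·62 + 0.3537·55 + 1.0946·44 = 81.9803

L[1,2] = 0.1187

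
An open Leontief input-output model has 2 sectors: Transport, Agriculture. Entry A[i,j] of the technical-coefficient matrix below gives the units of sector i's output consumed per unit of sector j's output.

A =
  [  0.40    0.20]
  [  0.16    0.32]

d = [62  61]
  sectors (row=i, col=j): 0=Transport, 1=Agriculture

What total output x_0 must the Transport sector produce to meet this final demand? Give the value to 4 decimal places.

Form M = I − A:
  [  0.60   -0.20]
  [ -0.16    0.68]
Leontief inverse L = M⁻¹:
  [  1.8085    0.5319]
  [  0.4255    1.5957]
Total output x = L · d:
  x_0 = 1.8085·62 + 0.5319·61 = 144.5745
  x_1 = 0.4255·62 + 1.5957·61 = 123.7234

144.5745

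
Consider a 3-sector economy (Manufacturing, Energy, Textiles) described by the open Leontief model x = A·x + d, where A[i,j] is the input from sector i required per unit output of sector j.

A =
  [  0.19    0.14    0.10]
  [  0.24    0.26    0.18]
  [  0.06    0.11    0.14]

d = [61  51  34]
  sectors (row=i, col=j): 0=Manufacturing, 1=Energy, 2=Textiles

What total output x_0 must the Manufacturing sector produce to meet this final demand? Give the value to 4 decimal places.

Form M = I − A:
  [  0.81   -0.14   -0.10]
  [ -0.24    0.74   -0.18]
  [ -0.06   -0.11    0.86]
Leontief inverse L = M⁻¹:
  [  1.3348    0.2844    0.2147]
  [  0.4702    1.4949    0.3676]
  [  0.1533    0.2111    1.2248]
Total output x = L · d:
  x_0 = 1.3348·61 + 0.2844·51 + 0.2147·34 = 103.2276
  x_1 = 0.4702·61 + 1.4949·51 + 0.3676·34 = 117.4198
  x_2 = 0.1533·61 + 0.2111·51 + 1.2248·34 = 61.7556

103.2276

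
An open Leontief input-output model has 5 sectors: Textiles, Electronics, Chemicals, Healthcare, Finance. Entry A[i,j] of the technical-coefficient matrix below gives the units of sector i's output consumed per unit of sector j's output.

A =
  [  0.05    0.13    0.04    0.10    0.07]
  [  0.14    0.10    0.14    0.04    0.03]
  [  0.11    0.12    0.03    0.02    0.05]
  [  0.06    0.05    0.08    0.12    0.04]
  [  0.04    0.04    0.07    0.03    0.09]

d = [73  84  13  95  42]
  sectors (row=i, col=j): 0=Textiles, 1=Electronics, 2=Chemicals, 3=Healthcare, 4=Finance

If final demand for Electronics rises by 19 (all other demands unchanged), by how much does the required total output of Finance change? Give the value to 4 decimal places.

Form M = I − A:
  [  0.95   -0.13   -0.04   -0.10   -0.07]
  [ -0.14    0.90   -0.14   -0.04   -0.03]
  [ -0.11   -0.12    0.97   -0.02   -0.05]
  [ -0.06   -0.05   -0.08    0.88   -0.04]
  [ -0.04   -0.04   -0.07   -0.03    0.91]
Leontief inverse L = M⁻¹:
  [  1.1033    0.1838    0.0909    0.1393    0.1020]
  [  0.2030    1.1733    0.1895    0.0830    0.0684]
  [  0.1561    0.1719    1.0722    0.0526    0.0789]
  [  0.1043    0.0983    0.1189    1.1577    0.0687]
  [  0.0729    0.0761    0.0987    0.0520    1.1147]
Total output x = L · d:
  x_0 = 1.1033·73 + 0.1838·84 + 0.0909·13 + 0.1393·95 + 0.1020·42 = 114.6768
  x_1 = 0.2030·73 + 1.1733·84 + 0.1895·13 + 0.0830·95 + 0.0684·42 = 126.6018
  x_2 = 0.1561·73 + 0.1719·84 + 1.0722·13 + 0.0526·95 + 0.0789·42 = 48.0928
  x_3 = 0.1043·73 + 0.0983·84 + 0.1189·13 + 1.1577·95 + 0.0687·42 = 130.2821
  x_4 = 0.0729·73 + 0.0761·84 + 0.0987·13 + 0.0520·95 + 1.1147·42 = 64.7540
Δx_4 = L[4,1] · Δd_1 = 0.0761 · 19 = 1.4463

1.4463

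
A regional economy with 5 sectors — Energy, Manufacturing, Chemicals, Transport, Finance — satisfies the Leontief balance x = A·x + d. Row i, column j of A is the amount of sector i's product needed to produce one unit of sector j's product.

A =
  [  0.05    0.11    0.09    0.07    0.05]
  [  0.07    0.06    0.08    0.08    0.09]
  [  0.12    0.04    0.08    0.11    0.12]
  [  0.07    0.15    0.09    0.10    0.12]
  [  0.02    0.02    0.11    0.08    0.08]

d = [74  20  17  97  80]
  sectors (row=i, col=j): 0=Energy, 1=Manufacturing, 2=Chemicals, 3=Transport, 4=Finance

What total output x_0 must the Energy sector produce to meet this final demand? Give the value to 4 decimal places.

Form M = I − A:
  [  0.95   -0.11   -0.09   -0.07   -0.05]
  [ -0.07    0.94   -0.08   -0.08   -0.09]
  [ -0.12   -0.04    0.92   -0.11   -0.12]
  [ -0.07   -0.15   -0.09    0.90   -0.12]
  [ -0.02   -0.02   -0.11   -0.08    0.92]
Leontief inverse L = M⁻¹:
  [  1.0943    0.1569    0.1463    0.1268    0.1104]
  [  0.1125    1.1081    0.1388    0.1376    0.1506]
  [  0.1706    0.1019    1.1533    0.1805    0.1932]
  [  0.1286    0.2149    0.1710    1.1793    0.2041]
  [  0.0578    0.0584    0.1590    0.1299    1.1335]
Total output x = L · d:
  x_0 = 1.0943·74 + 0.1569·20 + 0.1463·17 + 0.1268·97 + 0.1104·80 = 107.7353
  x_1 = 0.1125·74 + 1.1081·20 + 0.1388·17 + 0.1376·97 + 0.1506·80 = 58.2372
  x_2 = 0.1706·74 + 0.1019·20 + 1.1533·17 + 0.1805·97 + 0.1932·80 = 67.2252
  x_3 = 0.1286·74 + 0.2149·20 + 0.1710·17 + 1.1793·97 + 0.2041·80 = 147.4424
  x_4 = 0.0578·74 + 0.0584·20 + 0.1590·17 + 0.1299·97 + 1.1335·80 = 111.4235

107.7353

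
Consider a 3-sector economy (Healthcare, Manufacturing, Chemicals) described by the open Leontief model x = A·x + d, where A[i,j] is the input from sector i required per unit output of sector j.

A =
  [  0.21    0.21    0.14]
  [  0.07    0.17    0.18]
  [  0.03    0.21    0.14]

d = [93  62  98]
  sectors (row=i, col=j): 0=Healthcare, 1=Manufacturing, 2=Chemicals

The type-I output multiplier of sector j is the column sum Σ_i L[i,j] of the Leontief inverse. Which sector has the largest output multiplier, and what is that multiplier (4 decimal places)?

Form M = I − A:
  [  0.79   -0.21   -0.14]
  [ -0.07    0.83   -0.18]
  [ -0.03   -0.21    0.86]
Leontief inverse L = M⁻¹:
  [  1.3133    0.4080    0.2992]
  [  0.1274    1.3118    0.2953]
  [  0.0769    0.3346    1.2453]
Total output x = L · d:
  x_0 = 1.3133·93 + 0.4080·62 + 0.2992·98 = 176.7563
  x_1 = 0.1274·93 + 1.3118·62 + 0.2953·98 = 122.1231
  x_2 = 0.0769·93 + 0.3346·62 + 1.2453·98 = 149.9402
Output multipliers (column sums of L):
  Healthcare: 1.5177
  Manufacturing: 2.0543
  Chemicals: 1.8398

Manufacturing (2.0543)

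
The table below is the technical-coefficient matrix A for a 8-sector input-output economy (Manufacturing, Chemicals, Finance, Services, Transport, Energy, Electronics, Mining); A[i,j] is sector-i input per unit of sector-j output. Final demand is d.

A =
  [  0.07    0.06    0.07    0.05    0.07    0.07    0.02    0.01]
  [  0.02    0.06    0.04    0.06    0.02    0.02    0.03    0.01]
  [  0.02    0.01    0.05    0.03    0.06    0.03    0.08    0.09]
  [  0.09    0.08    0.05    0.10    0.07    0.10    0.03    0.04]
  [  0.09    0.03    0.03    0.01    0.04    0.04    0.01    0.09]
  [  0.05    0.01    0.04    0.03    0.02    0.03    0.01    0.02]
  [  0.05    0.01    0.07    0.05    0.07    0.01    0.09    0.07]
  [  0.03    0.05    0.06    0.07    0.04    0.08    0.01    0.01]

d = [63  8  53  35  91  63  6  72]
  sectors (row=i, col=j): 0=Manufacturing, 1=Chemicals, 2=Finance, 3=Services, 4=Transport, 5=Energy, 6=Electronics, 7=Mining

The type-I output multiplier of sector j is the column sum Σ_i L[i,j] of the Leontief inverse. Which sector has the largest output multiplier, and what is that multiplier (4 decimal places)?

Manufacturing (1.6704)

Form M = I − A:
  [  0.93   -0.06   -0.07   -0.05   -0.07   -0.07   -0.02   -0.01]
  [ -0.02    0.94   -0.04   -0.06   -0.02   -0.02   -0.03   -0.01]
  [ -0.02   -0.01    0.95   -0.03   -0.06   -0.03   -0.08   -0.09]
  [ -0.09   -0.08   -0.05    0.90   -0.07   -0.10   -0.03   -0.04]
  [ -0.09   -0.03   -0.03   -0.01    0.96   -0.04   -0.01   -0.09]
  [ -0.05   -0.01   -0.04   -0.03   -0.02    0.97   -0.01   -0.02]
  [ -0.05   -0.01   -0.07   -0.05   -0.07   -0.01    0.91   -0.07]
  [ -0.03   -0.05   -0.06   -0.07   -0.04   -0.08   -0.01    0.99]
Leontief inverse L = M⁻¹:
  [  1.1058    0.0853    0.1022    0.0803    0.1014    0.1008    0.0414    0.0388]
  [  0.0420    1.0779    0.0609    0.0827    0.0407    0.0401    0.0457    0.0279]
  [  0.0507    0.0306    1.0810    0.0587    0.0897    0.0583    0.1020    0.1180]
  [  0.1394    0.1170    0.0940    1.1448    0.1122    0.1448    0.0566    0.0745]
  [  0.1174    0.0519    0.0579    0.0358    1.0652    0.0681    0.0242    0.1083]
  [  0.0684    0.0233    0.0575    0.0464    0.0372    1.0475    0.0211    0.0341]
  [  0.0872    0.0351    0.1063    0.0835    0.1065    0.0434    1.1169    0.1038]
  [  0.0597    0.0715    0.0864    0.0972    0.0656    0.1067    0.0277    1.0333]
Total output x = L · d:
  x_0 = 1.1058·63 + 0.0853·8 + 0.1022·53 + 0.0803·35 + 0.1014·91 + 0.1008·63 + 0.0414·6 + 0.0388·72 = 97.1930
  x_1 = 0.0420·63 + 1.0779·8 + 0.0609·53 + 0.0827·35 + 0.0407·91 + 0.0401·63 + 0.0457·6 + 0.0279·72 = 25.9075
  x_2 = 0.0507·63 + 0.0306·8 + 1.0810·53 + 0.0587·35 + 0.0897·91 + 0.0583·63 + 0.1020·6 + 0.1180·72 = 83.7304
  x_3 = 0.1394·63 + 0.1170·8 + 0.0940·53 + 1.1448·35 + 0.1122·91 + 0.1448·63 + 0.0566·6 + 0.0745·72 = 79.8003
  x_4 = 0.1174·63 + 0.0519·8 + 0.0579·53 + 0.0358·35 + 1.0652·91 + 0.0681·63 + 0.0242·6 + 0.1083·72 = 121.3018
  x_5 = 0.0684·63 + 0.0233·8 + 0.0575·53 + 0.0464·35 + 0.0372·91 + 1.0475·63 + 0.0211·6 + 0.0341·72 = 81.1223
  x_6 = 0.0872·63 + 0.0351·8 + 0.1063·53 + 0.0835·35 + 0.1065·91 + 0.0434·63 + 1.1169·6 + 0.1038·72 = 40.9252
  x_7 = 0.0597·63 + 0.0715·8 + 0.0864·53 + 0.0972·35 + 0.0656·91 + 0.1067·63 + 0.0277·6 + 1.0333·72 = 99.5678
Output multipliers (column sums of L):
  Manufacturing: 1.6704
  Chemicals: 1.4925
  Finance: 1.6462
  Services: 1.6294
  Transport: 1.6186
  Energy: 1.6096
  Electronics: 1.4356
  Mining: 1.5387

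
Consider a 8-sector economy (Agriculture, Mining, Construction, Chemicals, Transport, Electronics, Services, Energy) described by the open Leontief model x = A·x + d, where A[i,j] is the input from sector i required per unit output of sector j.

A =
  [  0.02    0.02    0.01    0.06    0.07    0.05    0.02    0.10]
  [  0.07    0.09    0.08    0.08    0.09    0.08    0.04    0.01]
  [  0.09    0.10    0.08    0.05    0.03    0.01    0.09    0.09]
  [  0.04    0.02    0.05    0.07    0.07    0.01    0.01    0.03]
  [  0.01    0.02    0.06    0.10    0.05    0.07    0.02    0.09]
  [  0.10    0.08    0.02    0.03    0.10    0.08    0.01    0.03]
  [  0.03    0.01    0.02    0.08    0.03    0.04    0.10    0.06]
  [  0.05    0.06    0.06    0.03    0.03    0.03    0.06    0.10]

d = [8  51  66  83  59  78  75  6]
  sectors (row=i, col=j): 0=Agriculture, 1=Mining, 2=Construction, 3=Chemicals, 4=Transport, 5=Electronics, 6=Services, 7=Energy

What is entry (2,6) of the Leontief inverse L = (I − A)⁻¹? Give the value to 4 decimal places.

L[2,6] = 0.1359

Form M = I − A:
  [  0.98   -0.02   -0.01   -0.06   -0.07   -0.05   -0.02   -0.10]
  [ -0.07    0.91   -0.08   -0.08   -0.09   -0.08   -0.04   -0.01]
  [ -0.09   -0.10    0.92   -0.05   -0.03   -0.01   -0.09   -0.09]
  [ -0.04   -0.02   -0.05    0.93   -0.07   -0.01   -0.01   -0.03]
  [ -0.01   -0.02   -0.06   -0.10    0.95   -0.07   -0.02   -0.09]
  [ -0.10   -0.08   -0.02   -0.03   -0.10    0.92   -0.01   -0.03]
  [ -0.03   -0.01   -0.02   -0.08   -0.03   -0.04    0.90   -0.06]
  [ -0.05   -0.06   -0.06   -0.03   -0.03   -0.03   -0.06    0.90]
Leontief inverse L = M⁻¹:
  [  1.0488    0.0482    0.0393    0.0958    0.1040    0.0770    0.0429    0.1400]
  [  0.1187    1.1381    0.1264    0.1411    0.1487    0.1252    0.0766    0.0673]
  [  0.1363    0.1470    1.1265    0.1091    0.0820    0.0507    0.1359    0.1520]
  [  0.0636    0.0436    0.0765    1.1035    0.0988    0.0310    0.0301    0.0649]
  [  0.0485    0.0571    0.0965    0.1425    1.0915    0.0998    0.0493    0.1362]
  [  0.1381    0.1186    0.0564    0.0802    0.1509    1.1219    0.0360    0.0799]
  [  0.0586    0.0351    0.0467    0.1185    0.0635    0.0652    1.1287    0.0993]
  [  0.0875    0.0980    0.0965    0.0741    0.0701    0.0621    0.0957    1.1495]
Total output x = L · d:
  x_0 = 1.0488·8 + 0.0482·51 + 0.0393·66 + 0.0958·83 + 0.1040·59 + 0.0770·78 + 0.0429·75 + 0.1400·6 = 37.6036
  x_1 = 0.1187·8 + 1.1381·51 + 0.1264·66 + 0.1411·83 + 0.1487·59 + 0.1252·78 + 0.0766·75 + 0.0673·6 = 103.7312
  x_2 = 0.1363·8 + 0.1470·51 + 1.1265·66 + 0.1091·83 + 0.0820·59 + 0.0507·78 + 0.1359·75 + 0.1520·6 = 111.8861
  x_3 = 0.0636·8 + 0.0436·51 + 0.0765·66 + 1.1035·83 + 0.0988·59 + 0.0310·78 + 0.0301·75 + 0.0649·6 = 110.2675
  x_4 = 0.0485·8 + 0.0571·51 + 0.0965·66 + 0.1425·83 + 1.0915·59 + 0.0998·78 + 0.0493·75 + 0.1362·6 = 98.1984
  x_5 = 0.1381·8 + 0.1186·51 + 0.0564·66 + 0.0802·83 + 0.1509·59 + 1.1219·78 + 0.0360·75 + 0.0799·6 = 117.1250
  x_6 = 0.0586·8 + 0.0351·51 + 0.0467·66 + 0.1185·83 + 0.0635·59 + 0.0652·78 + 1.1287·75 + 0.0993·6 = 109.2572
  x_7 = 0.0875·8 + 0.0980·51 + 0.0965·66 + 0.0741·83 + 0.0701·59 + 0.0621·78 + 0.0957·75 + 1.1495·6 = 41.2671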